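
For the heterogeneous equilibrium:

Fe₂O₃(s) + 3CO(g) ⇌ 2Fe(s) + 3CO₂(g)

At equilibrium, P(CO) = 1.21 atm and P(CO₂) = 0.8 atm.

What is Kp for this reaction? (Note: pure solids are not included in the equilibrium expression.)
K_p = 0.289

Solids (Fe₂O₃, Fe) are excluded.
Kp = P(CO₂)³/P(CO)³ = (0.8)³/(1.21)³ = 0.512/1.772 = 0.289.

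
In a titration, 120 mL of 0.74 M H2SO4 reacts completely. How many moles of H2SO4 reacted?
Moles = Molarity × Volume (L)
Moles = 0.74 M × 0.12 L = 0.0888 mol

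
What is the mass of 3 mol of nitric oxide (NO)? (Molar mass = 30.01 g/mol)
Mass = 3 mol × 30.01 g/mol = 90.03 g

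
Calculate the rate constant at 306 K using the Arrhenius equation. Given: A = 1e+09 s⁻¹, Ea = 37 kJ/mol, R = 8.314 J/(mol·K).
4.83e+02 s⁻¹

k = A·exp(-Ea/(R·T)) = 1e+09·exp(-37000/(8.314·306)) = 1e+09·exp(-14.5435) = 1e+09·4.8286e-07 = 4.83e+02 s⁻¹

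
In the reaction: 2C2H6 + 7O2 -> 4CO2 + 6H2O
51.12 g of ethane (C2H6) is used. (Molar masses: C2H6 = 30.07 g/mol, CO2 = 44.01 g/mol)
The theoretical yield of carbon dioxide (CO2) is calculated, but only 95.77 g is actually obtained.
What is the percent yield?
Moles of C2H6 = 51.12 g ÷ 30.07 g/mol = 1.70003 mol
Mole ratio: 4 mol CO2 / 2 mol C2H6
Moles of CO2 = 1.70003 × (4/2) = 3.40007 mol
Theoretical yield = 3.40007 mol × 44.01 g/mol = 149.64 g
Actual yield = 95.77 g
Percent yield = (95.77 / 149.64) × 100% = 64.0%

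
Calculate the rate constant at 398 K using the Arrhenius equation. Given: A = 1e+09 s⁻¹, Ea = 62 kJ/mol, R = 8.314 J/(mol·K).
7.29e+00 s⁻¹

k = A·exp(-Ea/(R·T)) = 1e+09·exp(-62000/(8.314·398)) = 1e+09·exp(-18.7369) = 1e+09·7.2887e-09 = 7.29e+00 s⁻¹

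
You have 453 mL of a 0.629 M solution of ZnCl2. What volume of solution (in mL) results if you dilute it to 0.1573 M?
Using M₁V₁ = M₂V₂:
0.629 × 453 = 0.1573 × V₂
V₂ = (0.629 × 453) / 0.1573 = 1811 mL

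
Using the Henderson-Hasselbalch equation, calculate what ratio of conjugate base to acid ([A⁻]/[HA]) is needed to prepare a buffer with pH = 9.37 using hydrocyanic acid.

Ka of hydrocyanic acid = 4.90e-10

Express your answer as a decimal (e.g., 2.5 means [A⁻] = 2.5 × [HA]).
[A⁻]/[HA] = 1.149

pKa = −log(4.90e-10) = 9.3098. pH = pKa + log([A⁻]/[HA]). 9.37 = 9.3098 + log(ratio). log(ratio) = 9.37 − 9.3098 = 0.0602. ratio = 10^(0.0602) = 1.149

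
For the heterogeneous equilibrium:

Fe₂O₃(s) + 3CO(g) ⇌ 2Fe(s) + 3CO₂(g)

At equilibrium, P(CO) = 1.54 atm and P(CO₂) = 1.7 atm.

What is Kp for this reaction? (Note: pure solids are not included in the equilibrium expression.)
K_p = 1.345

Solids (Fe₂O₃, Fe) are excluded.
Kp = P(CO₂)³/P(CO)³ = (1.7)³/(1.54)³ = 4.913/3.652 = 1.345.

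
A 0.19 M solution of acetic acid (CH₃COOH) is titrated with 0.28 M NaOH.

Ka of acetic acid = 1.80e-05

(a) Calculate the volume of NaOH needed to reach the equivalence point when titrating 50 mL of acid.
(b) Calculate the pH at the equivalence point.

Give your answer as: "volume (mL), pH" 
V = 33.9 mL, pH = 8.90

(a) At equivalence: moles acid = moles base.
moles acid = 0.19 × 0.05 = 0.0095 mol; V_NaOH = 0.0095/0.28 = 0.03393 L = 33.9 mL.
(b) At equivalence, all acid → conjugate base A⁻ at [A⁻] = 0.0095/0.08393 = 0.1132 M.
Kb = Kw/Ka = 1.0e-14/1.80e-05 = 5.556e-10; [OH⁻] = √(Kb·[A⁻]) = 7.930e-06; pOH = 5.10; pH = 14 − pOH = 8.90.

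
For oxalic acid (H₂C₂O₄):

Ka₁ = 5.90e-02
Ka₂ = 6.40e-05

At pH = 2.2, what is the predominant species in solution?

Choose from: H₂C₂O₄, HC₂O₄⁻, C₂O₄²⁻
HC₂O₄⁻

pKa1 = 1.23, pKa2 = 4.19. Each pKa is the crossover between adjacent species; pH = 2.2 lies in the region where HC₂O₄⁻ predominates.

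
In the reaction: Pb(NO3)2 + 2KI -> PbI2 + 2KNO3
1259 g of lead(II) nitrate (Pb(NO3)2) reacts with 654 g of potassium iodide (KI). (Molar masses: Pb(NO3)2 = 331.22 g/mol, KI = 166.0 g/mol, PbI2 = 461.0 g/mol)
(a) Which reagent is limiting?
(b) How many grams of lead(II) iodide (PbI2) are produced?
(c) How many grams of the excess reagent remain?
(a) KI, (b) 908.1 g, (c) 606.5 g

Moles of Pb(NO3)2 = 1259 g ÷ 331.22 g/mol = 3.8011 mol
Moles of KI = 654 g ÷ 166.0 g/mol = 3.93976 mol
Moles ÷ coefficient: Pb(NO3)2: 3.8011/1 = 3.801, KI: 3.93976/2 = 1.97
(a) KI has the smaller value, so KI is the limiting reagent.
(b) Moles of PbI2 = 3.93976 mol KI × (1/2) = 1.96988 mol; mass = 1.96988 mol × 461.0 g/mol = 908.1 g
(c) Pb(NO3)2 consumed = 3.93976 × (1/2) = 1.96988 mol; remaining = 3.8011 − 1.96988 = 1.83122 mol; mass = 1.83122 mol × 331.22 g/mol = 606.5 g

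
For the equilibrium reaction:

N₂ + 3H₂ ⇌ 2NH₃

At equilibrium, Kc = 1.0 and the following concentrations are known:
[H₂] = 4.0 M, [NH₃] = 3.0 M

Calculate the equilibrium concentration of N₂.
[N₂] = 0.1406 M

Kc = ([NH₃]^2) / ([N₂] × [H₂]^3) = 1.0
[N₂]^1 = (product terms)/(Kc · other reactant terms) = 9 / (1.0 · 64) = 0.14062
[N₂] = 0.1406 M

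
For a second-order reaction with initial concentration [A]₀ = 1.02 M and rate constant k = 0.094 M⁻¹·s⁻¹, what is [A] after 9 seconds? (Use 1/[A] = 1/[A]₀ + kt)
0.5475 M

1/[A] = 1/[A]₀ + k·t = 1/1.02 + (0.094)·(9) = 0.9804 + 0.8460 = 1.8264
[A] = 1/1.8264 = 0.5475 M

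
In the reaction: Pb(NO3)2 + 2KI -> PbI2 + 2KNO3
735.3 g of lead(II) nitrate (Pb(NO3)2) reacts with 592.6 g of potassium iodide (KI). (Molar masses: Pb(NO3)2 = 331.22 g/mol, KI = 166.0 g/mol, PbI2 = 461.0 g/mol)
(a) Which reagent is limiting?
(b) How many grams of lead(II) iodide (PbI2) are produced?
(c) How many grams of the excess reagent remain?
(a) KI, (b) 822.9 g, (c) 144.1 g

Moles of Pb(NO3)2 = 735.3 g ÷ 331.22 g/mol = 2.21997 mol
Moles of KI = 592.6 g ÷ 166.0 g/mol = 3.56988 mol
Moles ÷ coefficient: Pb(NO3)2: 2.21997/1 = 2.22, KI: 3.56988/2 = 1.785
(a) KI has the smaller value, so KI is the limiting reagent.
(b) Moles of PbI2 = 3.56988 mol KI × (1/2) = 1.78494 mol; mass = 1.78494 mol × 461.0 g/mol = 822.9 g
(c) Pb(NO3)2 consumed = 3.56988 × (1/2) = 1.78494 mol; remaining = 2.21997 − 1.78494 = 0.435035 mol; mass = 0.435035 mol × 331.22 g/mol = 144.1 g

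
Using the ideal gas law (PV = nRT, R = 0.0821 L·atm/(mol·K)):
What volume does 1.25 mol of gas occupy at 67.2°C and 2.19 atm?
T = 67.2°C + 273.15 = 340.35 K
V = nRT/P = (1.25 × 0.0821 × 340.35) / 2.19
V = 15.95 L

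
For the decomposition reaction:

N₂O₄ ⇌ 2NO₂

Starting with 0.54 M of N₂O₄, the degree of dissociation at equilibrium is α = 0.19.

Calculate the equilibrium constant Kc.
K_c = 0.0963

x = α·[A]₀ = 0.19 × 0.54 = 0.1026 M dissociated.
At eq: [N₂O₄] = 0.54 − 0.1026 = 0.4374 M; [NO₂] = 2x = 0.2052 M.
Kc = [NO₂]²/[N₂O₄] = (0.2052)²/0.4374 = 0.09627.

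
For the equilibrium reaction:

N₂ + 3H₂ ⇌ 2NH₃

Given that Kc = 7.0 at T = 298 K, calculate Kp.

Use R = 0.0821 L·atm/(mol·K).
K_p = 0.0117

Δn = (moles gaseous products) − (moles gaseous reactants) = -2
T = 298 K; RT = 0.0821 × 298 = 24.4658
Kp = Kc·(RT)^Δn = 7.0 × (24.4658)^-2 = 7.0 × 0.00167063 = 0.0117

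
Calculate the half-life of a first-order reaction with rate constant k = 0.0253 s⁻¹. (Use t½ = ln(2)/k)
27.40 s

t½ = ln(2)/k = 0.6931/0.0253 = 27.40 s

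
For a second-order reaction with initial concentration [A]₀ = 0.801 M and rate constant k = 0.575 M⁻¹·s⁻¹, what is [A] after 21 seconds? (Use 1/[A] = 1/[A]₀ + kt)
0.0751 M

1/[A] = 1/[A]₀ + k·t = 1/0.801 + (0.575)·(21) = 1.2484 + 12.0750 = 13.3234
[A] = 1/13.3234 = 0.0751 M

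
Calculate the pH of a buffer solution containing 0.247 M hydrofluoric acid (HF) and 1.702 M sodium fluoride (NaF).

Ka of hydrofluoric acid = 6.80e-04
pH = 4.01

pKa = -log(6.80e-04) = 3.17. pH = pKa + log([A⁻]/[HA]) = 3.17 + log(1.702/0.247)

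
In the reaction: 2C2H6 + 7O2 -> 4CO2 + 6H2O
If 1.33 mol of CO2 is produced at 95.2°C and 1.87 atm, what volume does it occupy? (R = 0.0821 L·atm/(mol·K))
T = 95.2°C + 273.15 = 368.35 K
V = nRT/P = (1.33 × 0.0821 × 368.35) / 1.87
V = 21.51 L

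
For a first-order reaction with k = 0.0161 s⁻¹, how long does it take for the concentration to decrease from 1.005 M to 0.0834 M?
154.60 s

From ln[A] = ln[A]₀ - k·t: t = ln([A]₀/[A])/k = ln(1.005/0.0834)/0.0161 = ln(12.0504)/0.0161 = 2.4891/0.0161 = 154.60 s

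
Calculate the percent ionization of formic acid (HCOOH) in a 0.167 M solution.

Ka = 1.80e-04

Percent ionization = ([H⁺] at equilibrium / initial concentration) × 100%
Percent ionization = 3.23%

Let x = [H⁺]. Ka = x²/(C - x) ⇒ x² + (1.80e-04)x - (1.80e-04)(0.167) = 0. x = 5.3934e-03. Percent = (5.3934e-03/0.167) × 100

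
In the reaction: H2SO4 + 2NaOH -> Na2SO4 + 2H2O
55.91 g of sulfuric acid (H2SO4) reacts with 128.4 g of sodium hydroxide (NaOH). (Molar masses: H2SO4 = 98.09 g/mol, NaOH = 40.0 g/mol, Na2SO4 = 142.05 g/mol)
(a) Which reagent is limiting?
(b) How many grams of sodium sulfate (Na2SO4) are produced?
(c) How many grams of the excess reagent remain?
(a) H2SO4, (b) 80.97 g, (c) 82.8 g

Moles of H2SO4 = 55.91 g ÷ 98.09 g/mol = 0.569987 mol
Moles of NaOH = 128.4 g ÷ 40.0 g/mol = 3.21 mol
Moles ÷ coefficient: H2SO4: 0.569987/1 = 0.57, NaOH: 3.21/2 = 1.605
(a) H2SO4 has the smaller value, so H2SO4 is the limiting reagent.
(b) Moles of Na2SO4 = 0.569987 mol H2SO4 × (1/1) = 0.569987 mol; mass = 0.569987 mol × 142.05 g/mol = 80.97 g
(c) NaOH consumed = 0.569987 × (2/1) = 1.13997 mol; remaining = 3.21 − 1.13997 = 2.07003 mol; mass = 2.07003 mol × 40.0 g/mol = 82.8 g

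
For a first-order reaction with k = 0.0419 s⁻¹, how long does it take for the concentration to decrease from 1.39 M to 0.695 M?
16.54 s

From ln[A] = ln[A]₀ - k·t: t = ln([A]₀/[A])/k = ln(1.39/0.695)/0.0419 = ln(2.0000)/0.0419 = 0.6931/0.0419 = 16.54 s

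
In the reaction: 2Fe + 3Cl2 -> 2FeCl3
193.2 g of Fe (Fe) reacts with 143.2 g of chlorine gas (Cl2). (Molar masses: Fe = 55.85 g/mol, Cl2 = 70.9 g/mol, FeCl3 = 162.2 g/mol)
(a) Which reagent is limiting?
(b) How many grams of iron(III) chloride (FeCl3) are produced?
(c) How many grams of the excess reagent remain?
(a) Cl2, (b) 218.4 g, (c) 118 g

Moles of Fe = 193.2 g ÷ 55.85 g/mol = 3.45927 mol
Moles of Cl2 = 143.2 g ÷ 70.9 g/mol = 2.01975 mol
Moles ÷ coefficient: Fe: 3.45927/2 = 1.73, Cl2: 2.01975/3 = 0.6732
(a) Cl2 has the smaller value, so Cl2 is the limiting reagent.
(b) Moles of FeCl3 = 2.01975 mol Cl2 × (2/3) = 1.3465 mol; mass = 1.3465 mol × 162.2 g/mol = 218.4 g
(c) Fe consumed = 2.01975 × (2/3) = 1.3465 mol; remaining = 3.45927 − 1.3465 = 2.11277 mol; mass = 2.11277 mol × 55.85 g/mol = 118 g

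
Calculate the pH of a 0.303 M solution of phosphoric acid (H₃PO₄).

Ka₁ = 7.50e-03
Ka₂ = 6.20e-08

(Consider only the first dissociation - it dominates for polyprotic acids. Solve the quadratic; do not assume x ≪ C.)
pH = 1.36

x² + Ka₁·x − Ka₁·C = 0 with Ka₁ = 7.50e-03, C = 0.303.
x = (−Ka₁ + √(Ka₁² + 4·Ka₁·C))/2 = 4.4068e-02 M, so pH = 1.36.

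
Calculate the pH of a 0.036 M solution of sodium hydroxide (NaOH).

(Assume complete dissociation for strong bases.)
pH = 12.56

[OH⁻] = 0.036 M for strong base. pOH = -log[OH⁻] = 1.44, pH = 14 - pOH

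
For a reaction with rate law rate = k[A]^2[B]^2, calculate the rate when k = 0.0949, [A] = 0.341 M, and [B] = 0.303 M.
0.001013 M/s

rate = k·[A]^2·[B]^2 = 0.0949·(0.341)^2·(0.303)^2 = 0.0949·0.116281·0.091809 = 0.001013 M/s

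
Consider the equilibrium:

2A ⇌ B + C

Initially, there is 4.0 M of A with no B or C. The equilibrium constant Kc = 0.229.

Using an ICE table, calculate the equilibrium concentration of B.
[B] = 0.978 M

ICE: [A] = 4.0 − 2x, [B] = [C] = x.
Kc = x²/(4.0 − 2x)² = 0.229 ⇒ √Kc = x/(4.0 − 2x).
x = √0.229·4.0/(1 + 2√0.229) = 0.47854·4.0/1.9571 = 0.97807.
[B] = x = 0.978 M.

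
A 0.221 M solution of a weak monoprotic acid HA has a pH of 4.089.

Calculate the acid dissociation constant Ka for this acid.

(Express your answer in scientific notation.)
K_a = 3.00e-08

[H⁺] = 10^(−pH) = 10^(−4.089) = 8.147e-05 M. For HA ⇌ H⁺ + A⁻, Ka = x²/(C − x) = (8.147e-05)²/(0.221 − 8.147e-05) = 3.00e-08.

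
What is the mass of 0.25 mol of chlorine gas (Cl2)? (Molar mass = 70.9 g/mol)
Mass = 0.25 mol × 70.9 g/mol = 17.73 g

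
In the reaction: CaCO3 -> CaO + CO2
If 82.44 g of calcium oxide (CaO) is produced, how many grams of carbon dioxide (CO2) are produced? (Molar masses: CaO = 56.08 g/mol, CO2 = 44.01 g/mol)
Moles of CaO = 82.44 g ÷ 56.08 g/mol = 1.47004 mol
Mole ratio: 1 mol CO2 / 1 mol CaO
Moles of CO2 = 1.47004 × (1/1) = 1.47004 mol
Mass of CO2 = 1.47004 mol × 44.01 g/mol = 64.7 g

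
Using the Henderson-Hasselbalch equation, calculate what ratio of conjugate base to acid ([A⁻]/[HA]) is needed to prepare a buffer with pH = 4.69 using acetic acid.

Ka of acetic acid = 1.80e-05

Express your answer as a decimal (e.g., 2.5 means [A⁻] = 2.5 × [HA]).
[A⁻]/[HA] = 0.882

pKa = −log(1.80e-05) = 4.7447. pH = pKa + log([A⁻]/[HA]). 4.69 = 4.7447 + log(ratio). log(ratio) = 4.69 − 4.7447 = -0.0547. ratio = 10^(-0.0547) = 0.882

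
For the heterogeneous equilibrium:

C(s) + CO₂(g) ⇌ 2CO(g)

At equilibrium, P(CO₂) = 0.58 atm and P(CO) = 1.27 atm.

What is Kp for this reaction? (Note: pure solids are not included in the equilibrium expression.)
K_p = 2.781

Solid C is excluded.
Kp = P(CO)²/P(CO₂) = (1.27)²/0.58 = 1.613/0.58 = 2.781.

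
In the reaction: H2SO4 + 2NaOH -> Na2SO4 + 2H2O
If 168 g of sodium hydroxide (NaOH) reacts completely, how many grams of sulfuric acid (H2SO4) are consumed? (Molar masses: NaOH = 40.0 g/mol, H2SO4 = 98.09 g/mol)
Moles of NaOH = 168 g ÷ 40.0 g/mol = 4.2 mol
Mole ratio: 1 mol H2SO4 / 2 mol NaOH
Moles of H2SO4 = 4.2 × (1/2) = 2.1 mol
Mass of H2SO4 = 2.1 mol × 98.09 g/mol = 206 g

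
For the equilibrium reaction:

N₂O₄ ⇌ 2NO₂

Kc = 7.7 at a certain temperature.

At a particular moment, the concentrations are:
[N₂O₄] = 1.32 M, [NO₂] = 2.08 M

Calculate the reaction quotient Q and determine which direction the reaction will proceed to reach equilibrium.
Q = 3.278, Q < K, reaction proceeds forward (toward products)

Q = ([NO₂]^2) / ([N₂O₄])
  = ((2.08)^2) / ((1.32)) = 4.3264/1.32 = 3.278
Since Q = 3.278 < Kc = 7.7, the reaction proceeds forward (toward products) to reach equilibrium.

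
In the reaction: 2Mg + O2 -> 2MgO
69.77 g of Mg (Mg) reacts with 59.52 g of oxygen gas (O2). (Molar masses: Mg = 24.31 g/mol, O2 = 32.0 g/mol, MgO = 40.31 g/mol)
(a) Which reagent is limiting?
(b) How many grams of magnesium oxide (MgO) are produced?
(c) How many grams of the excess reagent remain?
(a) Mg, (b) 115.7 g, (c) 13.6 g

Moles of Mg = 69.77 g ÷ 24.31 g/mol = 2.87001 mol
Moles of O2 = 59.52 g ÷ 32.0 g/mol = 1.86 mol
Moles ÷ coefficient: Mg: 2.87001/2 = 1.435, O2: 1.86/1 = 1.86
(a) Mg has the smaller value, so Mg is the limiting reagent.
(b) Moles of MgO = 2.87001 mol Mg × (2/2) = 2.87001 mol; mass = 2.87001 mol × 40.31 g/mol = 115.7 g
(c) O2 consumed = 2.87001 × (1/2) = 1.43501 mol; remaining = 1.86 − 1.43501 = 0.424994 mol; mass = 0.424994 mol × 32.0 g/mol = 13.6 g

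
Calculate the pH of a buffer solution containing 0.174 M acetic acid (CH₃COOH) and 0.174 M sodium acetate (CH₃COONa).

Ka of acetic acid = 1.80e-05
pH = 4.74

pKa = -log(1.80e-05) = 4.74. pH = pKa + log([A⁻]/[HA]) = 4.74 + log(0.174/0.174)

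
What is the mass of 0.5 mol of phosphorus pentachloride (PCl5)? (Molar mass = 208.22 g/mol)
Mass = 0.5 mol × 208.22 g/mol = 104.1 g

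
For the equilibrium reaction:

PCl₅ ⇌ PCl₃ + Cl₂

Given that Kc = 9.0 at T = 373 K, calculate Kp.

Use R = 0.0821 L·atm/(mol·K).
K_p = 275.6097

Δn = (moles gaseous products) − (moles gaseous reactants) = 1
T = 373 K; RT = 0.0821 × 373 = 30.6233
Kp = Kc·(RT)^Δn = 9.0 × (30.6233)^1 = 9.0 × 30.6233 = 275.6097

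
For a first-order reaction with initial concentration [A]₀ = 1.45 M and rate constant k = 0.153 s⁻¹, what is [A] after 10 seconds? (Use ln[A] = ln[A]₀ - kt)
0.3140 M

ln[A] = ln[A]₀ - k·t = ln(1.45) - (0.153)·(10) = 0.3716 - 1.5300 = -1.1584
[A] = e^(-1.1584) = 0.3140 M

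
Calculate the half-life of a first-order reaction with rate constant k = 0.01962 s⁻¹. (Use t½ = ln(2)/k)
35.33 s

t½ = ln(2)/k = 0.6931/0.01962 = 35.33 s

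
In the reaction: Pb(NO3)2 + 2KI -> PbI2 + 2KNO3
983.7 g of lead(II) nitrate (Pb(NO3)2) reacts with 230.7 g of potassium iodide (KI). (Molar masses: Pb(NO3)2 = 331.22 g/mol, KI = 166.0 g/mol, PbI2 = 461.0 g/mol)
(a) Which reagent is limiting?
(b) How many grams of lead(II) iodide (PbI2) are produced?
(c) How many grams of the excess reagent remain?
(a) KI, (b) 320.3 g, (c) 753.5 g

Moles of Pb(NO3)2 = 983.7 g ÷ 331.22 g/mol = 2.96993 mol
Moles of KI = 230.7 g ÷ 166.0 g/mol = 1.38976 mol
Moles ÷ coefficient: Pb(NO3)2: 2.96993/1 = 2.97, KI: 1.38976/2 = 0.6949
(a) KI has the smaller value, so KI is the limiting reagent.
(b) Moles of PbI2 = 1.38976 mol KI × (1/2) = 0.69488 mol; mass = 0.69488 mol × 461.0 g/mol = 320.3 g
(c) Pb(NO3)2 consumed = 1.38976 × (1/2) = 0.69488 mol; remaining = 2.96993 − 0.69488 = 2.27505 mol; mass = 2.27505 mol × 331.22 g/mol = 753.5 g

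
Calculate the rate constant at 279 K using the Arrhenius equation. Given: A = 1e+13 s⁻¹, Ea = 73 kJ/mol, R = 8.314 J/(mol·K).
2.15e-01 s⁻¹

k = A·exp(-Ea/(R·T)) = 1e+13·exp(-73000/(8.314·279)) = 1e+13·exp(-31.4709) = 1e+13·2.1497e-14 = 2.15e-01 s⁻¹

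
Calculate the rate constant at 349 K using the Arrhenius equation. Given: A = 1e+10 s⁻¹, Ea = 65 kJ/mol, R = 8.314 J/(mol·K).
1.87e+00 s⁻¹

k = A·exp(-Ea/(R·T)) = 1e+10·exp(-65000/(8.314·349)) = 1e+10·exp(-22.4015) = 1e+10·1.8670e-10 = 1.87e+00 s⁻¹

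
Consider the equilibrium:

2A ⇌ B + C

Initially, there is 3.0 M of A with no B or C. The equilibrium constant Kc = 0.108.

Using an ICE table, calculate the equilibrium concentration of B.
[B] = 0.595 M

ICE: [A] = 3.0 − 2x, [B] = [C] = x.
Kc = x²/(3.0 − 2x)² = 0.108 ⇒ √Kc = x/(3.0 − 2x).
x = √0.108·3.0/(1 + 2√0.108) = 0.32863·3.0/1.6573 = 0.5949.
[B] = x = 0.595 M.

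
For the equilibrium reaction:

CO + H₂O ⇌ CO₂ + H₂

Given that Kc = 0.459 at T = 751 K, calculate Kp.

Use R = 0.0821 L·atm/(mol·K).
K_p = 0.4590

Δn = (moles gaseous products) − (moles gaseous reactants) = 0
T = 751 K; RT = 0.0821 × 751 = 61.6571
Kp = Kc·(RT)^Δn = 0.459 × (61.6571)^0 = 0.459 × 1 = 0.4590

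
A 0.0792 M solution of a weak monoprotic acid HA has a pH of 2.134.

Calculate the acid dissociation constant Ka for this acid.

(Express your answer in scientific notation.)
K_a = 7.51e-04

[H⁺] = 10^(−pH) = 10^(−2.134) = 7.345e-03 M. For HA ⇌ H⁺ + A⁻, Ka = x²/(C − x) = (7.345e-03)²/(0.0792 − 7.345e-03) = 7.51e-04.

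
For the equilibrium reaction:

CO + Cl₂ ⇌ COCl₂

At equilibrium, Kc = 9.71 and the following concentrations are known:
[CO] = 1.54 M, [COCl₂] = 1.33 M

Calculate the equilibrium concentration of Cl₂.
[Cl₂] = 0.0889 M

Kc = ([COCl₂]) / ([CO] × [Cl₂]) = 9.71
[Cl₂]^1 = (product terms)/(Kc · other reactant terms) = 1.33 / (9.71 · 1.54) = 0.088943
[Cl₂] = 0.0889 M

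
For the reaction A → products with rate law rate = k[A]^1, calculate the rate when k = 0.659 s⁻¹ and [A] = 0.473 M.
0.3117 M/s

rate = k·[A]^1 = 0.659·(0.473)^1 = 0.659·0.473 = 0.3117 M/s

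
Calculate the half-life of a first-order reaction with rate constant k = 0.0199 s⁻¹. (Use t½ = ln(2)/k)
34.83 s

t½ = ln(2)/k = 0.6931/0.0199 = 34.83 s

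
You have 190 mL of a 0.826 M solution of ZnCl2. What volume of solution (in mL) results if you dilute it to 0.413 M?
Using M₁V₁ = M₂V₂:
0.826 × 190 = 0.413 × V₂
V₂ = (0.826 × 190) / 0.413 = 380 mL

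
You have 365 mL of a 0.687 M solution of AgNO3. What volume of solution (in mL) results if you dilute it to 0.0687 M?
Using M₁V₁ = M₂V₂:
0.687 × 365 = 0.0687 × V₂
V₂ = (0.687 × 365) / 0.0687 = 3650 mL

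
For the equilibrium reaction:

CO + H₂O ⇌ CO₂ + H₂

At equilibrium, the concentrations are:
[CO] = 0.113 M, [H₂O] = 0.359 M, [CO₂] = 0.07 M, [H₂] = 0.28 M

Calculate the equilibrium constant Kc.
K_c = 0.4832

Kc = ([CO₂] × [H₂]) / ([CO] × [H₂O])
   = ((0.07)·(0.28)) / ((0.113)·(0.359))
   = 0.0196 / 0.040567 = 0.4832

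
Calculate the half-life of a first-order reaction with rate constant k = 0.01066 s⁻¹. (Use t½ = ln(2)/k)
65.02 s

t½ = ln(2)/k = 0.6931/0.01066 = 65.02 s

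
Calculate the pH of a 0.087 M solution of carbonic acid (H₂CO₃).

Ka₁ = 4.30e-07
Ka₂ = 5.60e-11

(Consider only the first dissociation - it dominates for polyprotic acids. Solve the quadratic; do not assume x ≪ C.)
pH = 3.71

x² + Ka₁·x − Ka₁·C = 0 with Ka₁ = 4.30e-07, C = 0.087.
x = (−Ka₁ + √(Ka₁² + 4·Ka₁·C))/2 = 1.9320e-04 M, so pH = 3.71.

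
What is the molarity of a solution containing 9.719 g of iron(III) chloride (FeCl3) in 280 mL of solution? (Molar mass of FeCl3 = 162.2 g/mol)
Moles of FeCl3 = 9.719 g ÷ 162.2 g/mol = 0.0599199 mol
Volume = 280 mL = 0.28 L
Molarity = 0.0599199 mol ÷ 0.28 L = 0.214 M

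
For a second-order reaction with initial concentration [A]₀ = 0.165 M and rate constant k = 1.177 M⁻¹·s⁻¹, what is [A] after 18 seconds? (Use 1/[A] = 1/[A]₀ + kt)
0.0367 M

1/[A] = 1/[A]₀ + k·t = 1/0.165 + (1.177)·(18) = 6.0606 + 21.1860 = 27.2466
[A] = 1/27.2466 = 0.0367 M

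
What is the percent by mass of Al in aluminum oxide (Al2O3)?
Mass of Al in formula = 26.98 × 2 = 53.96 g/mol
Molar mass = 101.96 g/mol
% Al = (53.96/101.96) × 100% = 52.92%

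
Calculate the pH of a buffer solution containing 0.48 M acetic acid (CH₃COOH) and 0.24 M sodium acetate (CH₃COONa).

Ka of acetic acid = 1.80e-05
pH = 4.44

pKa = -log(1.80e-05) = 4.74. pH = pKa + log([A⁻]/[HA]) = 4.74 + log(0.24/0.48)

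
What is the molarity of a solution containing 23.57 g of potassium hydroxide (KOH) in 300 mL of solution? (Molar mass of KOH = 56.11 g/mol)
Moles of KOH = 23.57 g ÷ 56.11 g/mol = 0.420068 mol
Volume = 300 mL = 0.3 L
Molarity = 0.420068 mol ÷ 0.3 L = 1.4 M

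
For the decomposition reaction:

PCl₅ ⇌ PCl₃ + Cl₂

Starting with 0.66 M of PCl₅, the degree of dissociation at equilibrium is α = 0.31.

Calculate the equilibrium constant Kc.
K_c = 0.0919

x = α·[A]₀ = 0.31 × 0.66 = 0.2046 M dissociated.
At eq: [PCl₅] = 0.66 − 0.2046 = 0.4554 M; [PCl₃] = [Cl₂] = x = 0.2046 M.
Kc = [PCl₃][Cl₂]/[PCl₅] = (0.2046)²/0.4554 = 0.09192.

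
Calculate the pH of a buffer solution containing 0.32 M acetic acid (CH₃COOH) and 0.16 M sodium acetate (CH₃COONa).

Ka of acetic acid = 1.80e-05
pH = 4.44

pKa = -log(1.80e-05) = 4.74. pH = pKa + log([A⁻]/[HA]) = 4.74 + log(0.16/0.32)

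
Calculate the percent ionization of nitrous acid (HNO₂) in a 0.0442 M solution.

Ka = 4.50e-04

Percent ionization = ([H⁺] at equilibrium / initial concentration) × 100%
Percent ionization = 9.59%

Let x = [H⁺]. Ka = x²/(C - x) ⇒ x² + (4.50e-04)x - (4.50e-04)(0.0442) = 0. x = 4.2405e-03. Percent = (4.2405e-03/0.0442) × 100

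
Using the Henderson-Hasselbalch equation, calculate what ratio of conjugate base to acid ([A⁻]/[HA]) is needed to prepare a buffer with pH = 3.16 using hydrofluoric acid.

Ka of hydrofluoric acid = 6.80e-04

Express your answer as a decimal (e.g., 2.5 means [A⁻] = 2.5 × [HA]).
[A⁻]/[HA] = 0.983

pKa = −log(6.80e-04) = 3.1675. pH = pKa + log([A⁻]/[HA]). 3.16 = 3.1675 + log(ratio). log(ratio) = 3.16 − 3.1675 = -0.0075. ratio = 10^(-0.0075) = 0.983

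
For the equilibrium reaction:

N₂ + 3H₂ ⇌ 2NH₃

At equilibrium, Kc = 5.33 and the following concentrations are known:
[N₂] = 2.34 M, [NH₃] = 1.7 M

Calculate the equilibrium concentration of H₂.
[H₂] = 0.6142 M

Kc = ([NH₃]^2) / ([N₂] × [H₂]^3) = 5.33
[H₂]^3 = (product terms)/(Kc · other reactant terms) = 2.89 / (5.33 · 2.34) = 0.23172
[H₂] = (0.23172)^(1/3) = 0.6142 M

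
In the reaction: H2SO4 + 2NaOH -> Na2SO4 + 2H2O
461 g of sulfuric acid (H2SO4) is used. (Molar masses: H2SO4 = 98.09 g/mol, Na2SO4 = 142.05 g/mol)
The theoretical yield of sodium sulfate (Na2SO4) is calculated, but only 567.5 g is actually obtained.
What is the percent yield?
Moles of H2SO4 = 461 g ÷ 98.09 g/mol = 4.69977 mol
Mole ratio: 1 mol Na2SO4 / 1 mol H2SO4
Moles of Na2SO4 = 4.69977 × (1/1) = 4.69977 mol
Theoretical yield = 4.69977 mol × 142.05 g/mol = 667.6 g
Actual yield = 567.5 g
Percent yield = (567.5 / 667.6) × 100% = 85.0%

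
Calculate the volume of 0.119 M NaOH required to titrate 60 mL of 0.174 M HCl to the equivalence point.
V_{base} = 87.7 mL

At equivalence: moles acid = moles base.
moles HCl = 0.174 M × 0.06 L = 0.01044 mol
V_NaOH = 0.01044 mol ÷ 0.119 M = 0.08773 L = 87.7 mL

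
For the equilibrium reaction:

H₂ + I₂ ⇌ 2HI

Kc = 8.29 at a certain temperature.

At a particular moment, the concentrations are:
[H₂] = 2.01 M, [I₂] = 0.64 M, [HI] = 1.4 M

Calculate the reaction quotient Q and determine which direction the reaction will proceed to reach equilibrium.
Q = 1.524, Q < K, reaction proceeds forward (toward products)

Q = ([HI]^2) / ([H₂] × [I₂])
  = ((1.4)^2) / ((2.01)·(0.64)) = 1.96/1.2864 = 1.524
Since Q = 1.524 < Kc = 8.29, the reaction proceeds forward (toward products) to reach equilibrium.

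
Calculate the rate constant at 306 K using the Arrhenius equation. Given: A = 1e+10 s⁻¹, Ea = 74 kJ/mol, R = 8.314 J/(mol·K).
2.33e-03 s⁻¹

k = A·exp(-Ea/(R·T)) = 1e+10·exp(-74000/(8.314·306)) = 1e+10·exp(-29.0871) = 1e+10·2.3315e-13 = 2.33e-03 s⁻¹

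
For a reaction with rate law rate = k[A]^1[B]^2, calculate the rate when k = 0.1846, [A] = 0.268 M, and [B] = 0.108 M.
0.0005771 M/s

rate = k·[A]^1·[B]^2 = 0.1846·(0.268)^1·(0.108)^2 = 0.1846·0.268·0.011664 = 0.0005771 M/s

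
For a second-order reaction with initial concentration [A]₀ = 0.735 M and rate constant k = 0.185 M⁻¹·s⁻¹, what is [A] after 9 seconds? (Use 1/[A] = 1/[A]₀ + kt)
0.3305 M

1/[A] = 1/[A]₀ + k·t = 1/0.735 + (0.185)·(9) = 1.3605 + 1.6650 = 3.0255
[A] = 1/3.0255 = 0.3305 M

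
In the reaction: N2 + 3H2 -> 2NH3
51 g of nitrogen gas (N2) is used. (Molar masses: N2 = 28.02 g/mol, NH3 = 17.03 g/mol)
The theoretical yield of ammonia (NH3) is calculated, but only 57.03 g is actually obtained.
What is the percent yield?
Moles of N2 = 51 g ÷ 28.02 g/mol = 1.82013 mol
Mole ratio: 2 mol NH3 / 1 mol N2
Moles of NH3 = 1.82013 × (2/1) = 3.64026 mol
Theoretical yield = 3.64026 mol × 17.03 g/mol = 61.994 g
Actual yield = 57.03 g
Percent yield = (57.03 / 61.994) × 100% = 92.0%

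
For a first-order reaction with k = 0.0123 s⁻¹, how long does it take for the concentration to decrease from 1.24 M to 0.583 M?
61.36 s

From ln[A] = ln[A]₀ - k·t: t = ln([A]₀/[A])/k = ln(1.24/0.583)/0.0123 = ln(2.1269)/0.0123 = 0.7547/0.0123 = 61.36 s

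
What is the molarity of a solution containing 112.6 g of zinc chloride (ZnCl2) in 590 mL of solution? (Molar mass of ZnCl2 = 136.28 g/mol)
Moles of ZnCl2 = 112.6 g ÷ 136.28 g/mol = 0.82624 mol
Volume = 590 mL = 0.59 L
Molarity = 0.82624 mol ÷ 0.59 L = 1.4 M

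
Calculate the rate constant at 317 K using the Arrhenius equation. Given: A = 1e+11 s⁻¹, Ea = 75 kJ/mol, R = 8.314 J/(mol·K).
4.38e-02 s⁻¹

k = A·exp(-Ea/(R·T)) = 1e+11·exp(-75000/(8.314·317)) = 1e+11·exp(-28.4572) = 1e+11·4.3772e-13 = 4.38e-02 s⁻¹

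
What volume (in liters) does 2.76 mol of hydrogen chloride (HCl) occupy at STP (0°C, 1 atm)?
At STP, 1 mol of gas occupies 22.4 L
Volume = 2.76 mol × 22.4 L/mol = 61.82 L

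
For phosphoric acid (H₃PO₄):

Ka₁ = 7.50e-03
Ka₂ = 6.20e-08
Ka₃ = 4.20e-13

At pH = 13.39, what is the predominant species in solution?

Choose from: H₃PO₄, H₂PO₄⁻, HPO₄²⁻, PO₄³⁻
PO₄³⁻

pKa1 = 2.12, pKa2 = 7.21, pKa3 = 12.38. Each pKa is the crossover between adjacent species; pH = 13.39 lies in the region where PO₄³⁻ predominates.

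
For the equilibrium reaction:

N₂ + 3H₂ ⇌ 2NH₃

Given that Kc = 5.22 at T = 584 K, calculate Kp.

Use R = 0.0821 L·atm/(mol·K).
K_p = 0.0023

Δn = (moles gaseous products) − (moles gaseous reactants) = -2
T = 584 K; RT = 0.0821 × 584 = 47.9464
Kp = Kc·(RT)^Δn = 5.22 × (47.9464)^-2 = 5.22 × 0.000434999 = 0.0023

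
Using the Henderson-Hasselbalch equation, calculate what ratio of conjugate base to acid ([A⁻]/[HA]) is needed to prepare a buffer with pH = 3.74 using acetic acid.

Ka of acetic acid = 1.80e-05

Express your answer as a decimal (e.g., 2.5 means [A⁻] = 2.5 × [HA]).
[A⁻]/[HA] = 0.099

pKa = −log(1.80e-05) = 4.7447. pH = pKa + log([A⁻]/[HA]). 3.74 = 4.7447 + log(ratio). log(ratio) = 3.74 − 4.7447 = -1.0047. ratio = 10^(-1.0047) = 0.099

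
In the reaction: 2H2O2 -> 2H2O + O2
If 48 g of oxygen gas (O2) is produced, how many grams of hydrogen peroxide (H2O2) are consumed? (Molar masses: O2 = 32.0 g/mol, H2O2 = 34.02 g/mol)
Moles of O2 = 48 g ÷ 32.0 g/mol = 1.5 mol
Mole ratio: 2 mol H2O2 / 1 mol O2
Moles of H2O2 = 1.5 × (2/1) = 3 mol
Mass of H2O2 = 3 mol × 34.02 g/mol = 102.1 g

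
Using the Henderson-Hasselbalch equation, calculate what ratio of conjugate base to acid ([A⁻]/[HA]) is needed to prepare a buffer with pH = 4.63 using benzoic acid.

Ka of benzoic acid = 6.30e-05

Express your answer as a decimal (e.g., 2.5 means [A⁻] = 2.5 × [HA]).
[A⁻]/[HA] = 2.687

pKa = −log(6.30e-05) = 4.2007. pH = pKa + log([A⁻]/[HA]). 4.63 = 4.2007 + log(ratio). log(ratio) = 4.63 − 4.2007 = 0.4293. ratio = 10^(0.4293) = 2.687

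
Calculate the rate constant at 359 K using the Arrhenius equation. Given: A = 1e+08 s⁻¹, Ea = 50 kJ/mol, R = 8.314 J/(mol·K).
5.31e+00 s⁻¹

k = A·exp(-Ea/(R·T)) = 1e+08·exp(-50000/(8.314·359)) = 1e+08·exp(-16.7520) = 1e+08·5.3054e-08 = 5.31e+00 s⁻¹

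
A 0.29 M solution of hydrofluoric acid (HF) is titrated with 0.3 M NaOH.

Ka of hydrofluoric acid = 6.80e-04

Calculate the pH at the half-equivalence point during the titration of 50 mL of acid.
pH = pKa = 3.17

At the half-equivalence point, [HA] = [A⁻], so by Henderson–Hasselbalch pH = pKa + log(1) = pKa.
pKa = −log(6.80e-04) = 3.17.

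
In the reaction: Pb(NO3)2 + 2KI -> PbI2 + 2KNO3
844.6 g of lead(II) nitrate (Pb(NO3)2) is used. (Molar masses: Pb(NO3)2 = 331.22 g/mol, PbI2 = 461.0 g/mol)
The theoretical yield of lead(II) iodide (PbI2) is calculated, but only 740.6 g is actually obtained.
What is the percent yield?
Moles of Pb(NO3)2 = 844.6 g ÷ 331.22 g/mol = 2.54997 mol
Mole ratio: 1 mol PbI2 / 1 mol Pb(NO3)2
Moles of PbI2 = 2.54997 × (1/1) = 2.54997 mol
Theoretical yield = 2.54997 mol × 461.0 g/mol = 1175.5 g
Actual yield = 740.6 g
Percent yield = (740.6 / 1175.5) × 100% = 63.0%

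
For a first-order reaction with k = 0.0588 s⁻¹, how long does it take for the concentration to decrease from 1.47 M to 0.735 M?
11.79 s

From ln[A] = ln[A]₀ - k·t: t = ln([A]₀/[A])/k = ln(1.47/0.735)/0.0588 = ln(2.0000)/0.0588 = 0.6931/0.0588 = 11.79 s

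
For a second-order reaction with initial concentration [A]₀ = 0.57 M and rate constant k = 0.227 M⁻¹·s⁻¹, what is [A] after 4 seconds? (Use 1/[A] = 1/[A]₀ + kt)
0.3756 M

1/[A] = 1/[A]₀ + k·t = 1/0.57 + (0.227)·(4) = 1.7544 + 0.9080 = 2.6624
[A] = 1/2.6624 = 0.3756 M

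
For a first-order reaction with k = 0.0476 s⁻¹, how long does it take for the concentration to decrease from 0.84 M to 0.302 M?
21.49 s

From ln[A] = ln[A]₀ - k·t: t = ln([A]₀/[A])/k = ln(0.84/0.302)/0.0476 = ln(2.7815)/0.0476 = 1.0230/0.0476 = 21.49 s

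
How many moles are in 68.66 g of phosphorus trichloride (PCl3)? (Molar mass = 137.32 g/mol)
Moles = 68.66 g ÷ 137.32 g/mol = 0.5 mol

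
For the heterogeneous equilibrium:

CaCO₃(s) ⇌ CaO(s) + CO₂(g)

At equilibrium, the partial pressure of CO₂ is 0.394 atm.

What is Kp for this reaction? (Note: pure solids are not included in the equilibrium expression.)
K_p = 0.394

Solids (CaCO₃, CaO) have activity 1 and are excluded.
Kp = P(CO₂) = 0.394.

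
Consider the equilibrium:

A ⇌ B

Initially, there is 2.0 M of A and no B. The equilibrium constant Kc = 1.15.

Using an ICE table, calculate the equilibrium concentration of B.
[B] = 1.070 M

ICE: [A] = 2.0 − x, [B] = x.
Kc = x/(2.0 − x) = 1.15 ⇒ x = 1.15·2.0/(1 + 1.15) = 2.3/2.15 = 1.07.
[B] = x = 1.070 M.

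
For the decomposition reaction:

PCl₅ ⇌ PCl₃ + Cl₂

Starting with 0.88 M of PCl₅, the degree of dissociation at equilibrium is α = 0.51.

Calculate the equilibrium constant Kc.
K_c = 0.4671

x = α·[A]₀ = 0.51 × 0.88 = 0.4488 M dissociated.
At eq: [PCl₅] = 0.88 − 0.4488 = 0.4312 M; [PCl₃] = [Cl₂] = x = 0.4488 M.
Kc = [PCl₃][Cl₂]/[PCl₅] = (0.4488)²/0.4312 = 0.4671.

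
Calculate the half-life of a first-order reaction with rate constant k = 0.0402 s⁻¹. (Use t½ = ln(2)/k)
17.24 s

t½ = ln(2)/k = 0.6931/0.0402 = 17.24 s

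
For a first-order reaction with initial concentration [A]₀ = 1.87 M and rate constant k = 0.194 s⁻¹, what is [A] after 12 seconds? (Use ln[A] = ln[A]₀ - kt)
0.1823 M

ln[A] = ln[A]₀ - k·t = ln(1.87) - (0.194)·(12) = 0.6259 - 2.3280 = -1.7021
[A] = e^(-1.7021) = 0.1823 M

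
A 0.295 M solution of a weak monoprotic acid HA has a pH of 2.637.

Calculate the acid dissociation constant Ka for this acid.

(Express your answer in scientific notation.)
K_a = 1.82e-05

[H⁺] = 10^(−pH) = 10^(−2.637) = 2.307e-03 M. For HA ⇌ H⁺ + A⁻, Ka = x²/(C − x) = (2.307e-03)²/(0.295 − 2.307e-03) = 1.82e-05.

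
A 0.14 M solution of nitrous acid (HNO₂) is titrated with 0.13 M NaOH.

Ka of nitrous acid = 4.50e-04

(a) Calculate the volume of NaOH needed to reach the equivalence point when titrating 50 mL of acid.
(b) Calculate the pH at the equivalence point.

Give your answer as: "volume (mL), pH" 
V = 53.8 mL, pH = 8.09

(a) At equivalence: moles acid = moles base.
moles acid = 0.14 × 0.05 = 0.007 mol; V_NaOH = 0.007/0.13 = 0.05385 L = 53.8 mL.
(b) At equivalence, all acid → conjugate base A⁻ at [A⁻] = 0.007/0.1038 = 0.06741 M.
Kb = Kw/Ka = 1.0e-14/4.50e-04 = 2.222e-11; [OH⁻] = √(Kb·[A⁻]) = 1.224e-06; pOH = 5.91; pH = 14 − pOH = 8.09.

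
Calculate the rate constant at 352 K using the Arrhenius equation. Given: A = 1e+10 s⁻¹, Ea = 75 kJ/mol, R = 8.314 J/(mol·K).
7.41e-02 s⁻¹

k = A·exp(-Ea/(R·T)) = 1e+10·exp(-75000/(8.314·352)) = 1e+10·exp(-25.6276) = 1e+10·7.4141e-12 = 7.41e-02 s⁻¹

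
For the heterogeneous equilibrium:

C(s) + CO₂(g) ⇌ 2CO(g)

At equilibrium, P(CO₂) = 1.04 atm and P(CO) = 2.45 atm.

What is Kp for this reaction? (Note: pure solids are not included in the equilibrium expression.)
K_p = 5.772

Solid C is excluded.
Kp = P(CO)²/P(CO₂) = (2.45)²/1.04 = 6.003/1.04 = 5.772.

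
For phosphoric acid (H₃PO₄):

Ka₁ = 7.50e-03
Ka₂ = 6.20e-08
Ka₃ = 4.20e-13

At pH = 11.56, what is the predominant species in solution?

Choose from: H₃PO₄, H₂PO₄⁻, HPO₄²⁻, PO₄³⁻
HPO₄²⁻

pKa1 = 2.12, pKa2 = 7.21, pKa3 = 12.38. Each pKa is the crossover between adjacent species; pH = 11.56 lies in the region where HPO₄²⁻ predominates.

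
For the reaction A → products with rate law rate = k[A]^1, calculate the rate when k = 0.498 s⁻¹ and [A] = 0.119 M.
0.05926 M/s

rate = k·[A]^1 = 0.498·(0.119)^1 = 0.498·0.119 = 0.05926 M/s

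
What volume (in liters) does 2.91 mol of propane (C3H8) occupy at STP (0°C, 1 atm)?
At STP, 1 mol of gas occupies 22.4 L
Volume = 2.91 mol × 22.4 L/mol = 65.18 L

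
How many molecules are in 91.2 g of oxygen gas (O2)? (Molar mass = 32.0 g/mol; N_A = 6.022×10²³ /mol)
Moles = 91.2 g ÷ 32.0 g/mol = 2.85 mol
Molecules = 2.85 mol × 6.022×10²³ /mol = 1.716e+24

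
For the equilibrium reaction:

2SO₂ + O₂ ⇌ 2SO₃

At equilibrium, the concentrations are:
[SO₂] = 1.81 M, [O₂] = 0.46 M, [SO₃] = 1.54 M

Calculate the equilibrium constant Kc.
K_c = 1.5737

Kc = ([SO₃]^2) / ([SO₂]^2 × [O₂])
   = ((1.54)^2) / ((1.81)^2·(0.46))
   = 2.3716 / 1.507 = 1.5737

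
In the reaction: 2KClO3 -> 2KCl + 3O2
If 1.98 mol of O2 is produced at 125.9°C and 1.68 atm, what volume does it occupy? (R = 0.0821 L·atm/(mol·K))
T = 125.9°C + 273.15 = 399.05 K
V = nRT/P = (1.98 × 0.0821 × 399.05) / 1.68
V = 38.61 L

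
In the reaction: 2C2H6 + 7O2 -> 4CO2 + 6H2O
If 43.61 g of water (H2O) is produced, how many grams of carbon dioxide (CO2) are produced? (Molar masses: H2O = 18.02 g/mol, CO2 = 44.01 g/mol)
Moles of H2O = 43.61 g ÷ 18.02 g/mol = 2.42009 mol
Mole ratio: 4 mol CO2 / 6 mol H2O
Moles of CO2 = 2.42009 × (4/6) = 1.61339 mol
Mass of CO2 = 1.61339 mol × 44.01 g/mol = 71.01 g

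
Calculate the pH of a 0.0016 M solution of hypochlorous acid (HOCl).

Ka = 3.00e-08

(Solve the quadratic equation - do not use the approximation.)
pH = 5.16

x² + Ka×x - Ka×C = 0. Using quadratic formula: [H⁺] = 6.9132e-06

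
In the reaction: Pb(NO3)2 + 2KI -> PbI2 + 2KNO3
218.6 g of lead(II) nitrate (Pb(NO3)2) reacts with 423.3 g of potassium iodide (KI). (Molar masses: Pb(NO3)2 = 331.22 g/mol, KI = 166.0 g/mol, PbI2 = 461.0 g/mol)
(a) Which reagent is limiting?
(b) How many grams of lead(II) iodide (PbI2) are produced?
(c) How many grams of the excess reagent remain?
(a) Pb(NO3)2, (b) 304.3 g, (c) 204.2 g

Moles of Pb(NO3)2 = 218.6 g ÷ 331.22 g/mol = 0.659984 mol
Moles of KI = 423.3 g ÷ 166.0 g/mol = 2.55 mol
Moles ÷ coefficient: Pb(NO3)2: 0.659984/1 = 0.66, KI: 2.55/2 = 1.275
(a) Pb(NO3)2 has the smaller value, so Pb(NO3)2 is the limiting reagent.
(b) Moles of PbI2 = 0.659984 mol Pb(NO3)2 × (1/1) = 0.659984 mol; mass = 0.659984 mol × 461.0 g/mol = 304.3 g
(c) KI consumed = 0.659984 × (2/1) = 1.31997 mol; remaining = 2.55 − 1.31997 = 1.23003 mol; mass = 1.23003 mol × 166.0 g/mol = 204.2 g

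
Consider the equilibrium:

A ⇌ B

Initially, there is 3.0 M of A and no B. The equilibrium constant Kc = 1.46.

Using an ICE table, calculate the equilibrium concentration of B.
[B] = 1.780 M

ICE: [A] = 3.0 − x, [B] = x.
Kc = x/(3.0 − x) = 1.46 ⇒ x = 1.46·3.0/(1 + 1.46) = 4.38/2.46 = 1.78.
[B] = x = 1.780 M.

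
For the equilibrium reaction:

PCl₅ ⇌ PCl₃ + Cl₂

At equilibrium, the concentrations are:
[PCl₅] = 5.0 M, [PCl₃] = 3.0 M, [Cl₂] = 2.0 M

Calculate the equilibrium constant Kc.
K_c = 1.2000

Kc = ([PCl₃] × [Cl₂]) / ([PCl₅])
   = ((3.0)·(2.0)) / ((5.0))
   = 6 / 5 = 1.2000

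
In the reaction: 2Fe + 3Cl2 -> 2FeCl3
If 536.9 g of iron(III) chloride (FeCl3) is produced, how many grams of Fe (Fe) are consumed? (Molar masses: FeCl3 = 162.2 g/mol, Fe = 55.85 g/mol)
Moles of FeCl3 = 536.9 g ÷ 162.2 g/mol = 3.31011 mol
Mole ratio: 2 mol Fe / 2 mol FeCl3
Moles of Fe = 3.31011 × (2/2) = 3.31011 mol
Mass of Fe = 3.31011 mol × 55.85 g/mol = 184.9 g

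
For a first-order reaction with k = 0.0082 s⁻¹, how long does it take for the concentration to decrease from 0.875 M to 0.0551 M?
337.20 s

From ln[A] = ln[A]₀ - k·t: t = ln([A]₀/[A])/k = ln(0.875/0.0551)/0.0082 = ln(15.8802)/0.0082 = 2.7651/0.0082 = 337.20 s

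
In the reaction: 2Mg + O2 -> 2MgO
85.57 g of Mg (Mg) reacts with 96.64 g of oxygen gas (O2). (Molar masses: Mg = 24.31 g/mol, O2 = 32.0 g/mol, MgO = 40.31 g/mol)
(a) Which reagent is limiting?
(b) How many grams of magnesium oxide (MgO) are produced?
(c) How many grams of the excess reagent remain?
(a) Mg, (b) 141.9 g, (c) 40.32 g

Moles of Mg = 85.57 g ÷ 24.31 g/mol = 3.51995 mol
Moles of O2 = 96.64 g ÷ 32.0 g/mol = 3.02 mol
Moles ÷ coefficient: Mg: 3.51995/2 = 1.76, O2: 3.02/1 = 3.02
(a) Mg has the smaller value, so Mg is the limiting reagent.
(b) Moles of MgO = 3.51995 mol Mg × (2/2) = 3.51995 mol; mass = 3.51995 mol × 40.31 g/mol = 141.9 g
(c) O2 consumed = 3.51995 × (1/2) = 1.75998 mol; remaining = 3.02 − 1.75998 = 1.26002 mol; mass = 1.26002 mol × 32.0 g/mol = 40.32 g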